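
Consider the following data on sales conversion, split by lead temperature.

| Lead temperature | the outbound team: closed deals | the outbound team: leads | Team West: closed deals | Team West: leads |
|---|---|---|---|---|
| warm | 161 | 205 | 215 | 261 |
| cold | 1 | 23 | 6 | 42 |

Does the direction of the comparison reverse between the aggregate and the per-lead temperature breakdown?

Warm: the outbound team 161/205 = 78.5%, Team West 215/261 = 82.4% → Team West
Cold: the outbound team 1/23 = 4.3%, Team West 6/42 = 14.3% → Team West
Overall: the outbound team 162/228 = 71.1%, Team West 221/303 = 72.9% → Team West
Team West wins overall and in every lead group — no reversal.

No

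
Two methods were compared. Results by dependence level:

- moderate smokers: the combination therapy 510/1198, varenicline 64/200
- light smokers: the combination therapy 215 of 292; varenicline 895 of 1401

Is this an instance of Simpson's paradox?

Yes

Moderate smokers: the combination therapy 510/1198 = 42.6%, varenicline 64/200 = 32.0% → the combination therapy
Light smokers: the combination therapy 215/292 = 73.6%, varenicline 895/1401 = 63.9% → the combination therapy
Overall: the combination therapy 725/1490 = 48.7%, varenicline 959/1601 = 59.9% → varenicline
The combination therapy wins each dependence group but varenicline wins overall — the comparison reverses. The combination therapy's participants skew toward moderate smokers, which has a lower base rate.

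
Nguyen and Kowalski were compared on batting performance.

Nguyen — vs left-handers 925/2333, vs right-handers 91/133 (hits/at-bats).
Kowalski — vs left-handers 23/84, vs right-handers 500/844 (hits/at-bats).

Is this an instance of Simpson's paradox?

Yes

Vs left-handers: Nguyen 925/2333 = 39.6%, Kowalski 23/84 = 27.4% → Nguyen
Vs right-handers: Nguyen 91/133 = 68.4%, Kowalski 500/844 = 59.2% → Nguyen
Overall: Nguyen 1016/2466 = 41.2%, Kowalski 523/928 = 56.4% → Kowalski
Nguyen wins each pitcher group but Kowalski wins overall — the comparison reverses. Nguyen's at-bats skew toward vs left-handers, which has a lower base rate.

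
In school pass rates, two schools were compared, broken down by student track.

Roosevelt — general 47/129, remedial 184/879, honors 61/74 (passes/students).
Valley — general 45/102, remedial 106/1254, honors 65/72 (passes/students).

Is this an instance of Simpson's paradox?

General: Roosevelt 47/129 = 36.4%, Valley 45/102 = 44.1% → Valley
Remedial: Roosevelt 184/879 = 20.9%, Valley 106/1254 = 8.5% → Roosevelt
Honors: Roosevelt 61/74 = 82.4%, Valley 65/72 = 90.3% → Valley
Overall: Roosevelt 292/1082 = 27.0%, Valley 216/1428 = 15.1% → Roosevelt
Neither sweeps: Roosevelt wins 1 of 3 groups, Valley wins 2. Roosevelt wins overall but not every group — no Simpson reversal.

No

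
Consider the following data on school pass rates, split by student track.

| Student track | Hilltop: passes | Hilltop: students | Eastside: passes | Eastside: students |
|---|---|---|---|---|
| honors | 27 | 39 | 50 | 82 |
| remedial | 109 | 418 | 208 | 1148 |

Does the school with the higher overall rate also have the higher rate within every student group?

Yes

Honors: Hilltop 27/39 = 69.2%, Eastside 50/82 = 61.0% → Hilltop
Remedial: Hilltop 109/418 = 26.1%, Eastside 208/1148 = 18.1% → Hilltop
Overall: Hilltop 136/457 = 29.8%, Eastside 258/1230 = 21.0% → Hilltop
Hilltop wins overall and in every student group — no reversal.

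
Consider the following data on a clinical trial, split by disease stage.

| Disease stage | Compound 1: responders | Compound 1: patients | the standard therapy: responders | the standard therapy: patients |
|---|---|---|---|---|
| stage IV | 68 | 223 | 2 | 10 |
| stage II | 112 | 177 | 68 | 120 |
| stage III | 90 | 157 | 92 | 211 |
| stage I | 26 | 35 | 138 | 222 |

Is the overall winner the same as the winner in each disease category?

No

Stage IV: Compound 1 68/223 = 30.5%, the standard therapy 2/10 = 20.0% → Compound 1
Stage II: Compound 1 112/177 = 63.3%, the standard therapy 68/120 = 56.7% → Compound 1
Stage III: Compound 1 90/157 = 57.3%, the standard therapy 92/211 = 43.6% → Compound 1
Stage I: Compound 1 26/35 = 74.3%, the standard therapy 138/222 = 62.2% → Compound 1
Overall: Compound 1 296/592 = 50.0%, the standard therapy 300/563 = 53.3% → the standard therapy
Compound 1 wins each disease group but the standard therapy wins overall — the comparison reverses. Compound 1's patients skew toward stage IV, which has a lower base rate.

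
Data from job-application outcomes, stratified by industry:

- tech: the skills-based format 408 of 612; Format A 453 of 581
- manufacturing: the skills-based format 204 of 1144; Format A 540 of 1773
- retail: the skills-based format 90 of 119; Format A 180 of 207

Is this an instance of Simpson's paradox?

No

Tech: the skills-based format 408/612 = 66.7%, Format A 453/581 = 78.0% → Format A
Manufacturing: the skills-based format 204/1144 = 17.8%, Format A 540/1773 = 30.5% → Format A
Retail: the skills-based format 90/119 = 75.6%, Format A 180/207 = 87.0% → Format A
Overall: the skills-based format 702/1875 = 37.4%, Format A 1173/2561 = 45.8% → Format A
Format A wins overall and in every industry group — no reversal.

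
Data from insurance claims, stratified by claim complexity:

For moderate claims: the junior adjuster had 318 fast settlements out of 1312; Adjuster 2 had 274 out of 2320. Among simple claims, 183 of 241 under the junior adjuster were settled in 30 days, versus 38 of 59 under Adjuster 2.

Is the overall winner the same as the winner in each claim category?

Moderate: the junior adjuster 318/1312 = 24.2%, Adjuster 2 274/2320 = 11.8% → the junior adjuster
Simple: the junior adjuster 183/241 = 75.9%, Adjuster 2 38/59 = 64.4% → the junior adjuster
Overall: the junior adjuster 501/1553 = 32.3%, Adjuster 2 312/2379 = 13.1% → the junior adjuster
The junior adjuster wins overall and in every claim group — no reversal.

Yes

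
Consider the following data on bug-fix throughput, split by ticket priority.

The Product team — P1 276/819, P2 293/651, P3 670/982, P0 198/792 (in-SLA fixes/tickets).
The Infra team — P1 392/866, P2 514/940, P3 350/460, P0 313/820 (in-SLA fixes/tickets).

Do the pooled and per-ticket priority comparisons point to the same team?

P1: the Product team 276/819 = 33.7%, the Infra team 392/866 = 45.3% → the Infra team
P2: the Product team 293/651 = 45.0%, the Infra team 514/940 = 54.7% → the Infra team
P3: the Product team 670/982 = 68.2%, the Infra team 350/460 = 76.1% → the Infra team
P0: the Product team 198/792 = 25.0%, the Infra team 313/820 = 38.2% → the Infra team
Overall: the Product team 1437/3244 = 44.3%, the Infra team 1569/3086 = 50.8% → the Infra team
The Infra team wins overall and in every ticket group — no reversal.

Yes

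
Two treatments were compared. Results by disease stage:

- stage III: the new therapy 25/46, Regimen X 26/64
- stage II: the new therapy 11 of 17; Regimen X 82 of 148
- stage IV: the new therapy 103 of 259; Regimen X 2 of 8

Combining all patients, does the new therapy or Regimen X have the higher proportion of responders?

Stage III: the new therapy 25/46 = 54.3%, Regimen X 26/64 = 40.6% → the new therapy
Stage II: the new therapy 11/17 = 64.7%, Regimen X 82/148 = 55.4% → the new therapy
Stage IV: the new therapy 103/259 = 39.8%, Regimen X 2/8 = 25.0% → the new therapy
Overall: the new therapy 139/322 = 43.2%, Regimen X 110/220 = 50.0% → Regimen X
(The new therapy wins every disease group but Regimen X wins overall — the new therapy's patients skew toward the low-rate stage IV group.)

Regimen X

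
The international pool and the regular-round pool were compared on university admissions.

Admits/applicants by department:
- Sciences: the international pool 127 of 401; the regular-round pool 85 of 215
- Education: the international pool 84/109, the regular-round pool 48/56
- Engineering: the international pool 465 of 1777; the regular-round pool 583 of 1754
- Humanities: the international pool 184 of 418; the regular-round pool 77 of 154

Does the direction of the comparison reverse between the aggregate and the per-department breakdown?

Sciences: the international pool 127/401 = 31.7%, the regular-round pool 85/215 = 39.5% → the regular-round pool
Education: the international pool 84/109 = 77.1%, the regular-round pool 48/56 = 85.7% → the regular-round pool
Engineering: the international pool 465/1777 = 26.2%, the regular-round pool 583/1754 = 33.2% → the regular-round pool
Humanities: the international pool 184/418 = 44.0%, the regular-round pool 77/154 = 50.0% → the regular-round pool
Overall: the international pool 860/2705 = 31.8%, the regular-round pool 793/2179 = 36.4% → the regular-round pool
The regular-round pool wins overall and in every department group — no reversal.

No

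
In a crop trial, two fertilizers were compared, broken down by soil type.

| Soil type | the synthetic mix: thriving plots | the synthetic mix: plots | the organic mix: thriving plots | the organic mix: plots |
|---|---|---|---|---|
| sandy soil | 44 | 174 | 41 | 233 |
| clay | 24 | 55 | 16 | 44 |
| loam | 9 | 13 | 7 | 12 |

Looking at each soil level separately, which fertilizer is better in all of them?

the synthetic mix

Sandy soil: the synthetic mix 44/174 = 25.3%, the organic mix 41/233 = 17.6% → the synthetic mix
Clay: the synthetic mix 24/55 = 43.6%, the organic mix 16/44 = 36.4% → the synthetic mix
Loam: the synthetic mix 9/13 = 69.2%, the organic mix 7/12 = 58.3% → the synthetic mix
The synthetic mix has the higher rate in all 3 groups.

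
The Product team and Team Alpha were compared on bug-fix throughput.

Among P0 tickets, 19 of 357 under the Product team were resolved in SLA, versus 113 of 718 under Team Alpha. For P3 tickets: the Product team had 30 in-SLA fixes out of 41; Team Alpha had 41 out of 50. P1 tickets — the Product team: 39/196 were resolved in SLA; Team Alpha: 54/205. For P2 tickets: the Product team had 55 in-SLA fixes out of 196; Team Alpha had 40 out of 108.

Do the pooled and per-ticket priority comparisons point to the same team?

Yes

P0: the Product team 19/357 = 5.3%, Team Alpha 113/718 = 15.7% → Team Alpha
P3: the Product team 30/41 = 73.2%, Team Alpha 41/50 = 82.0% → Team Alpha
P1: the Product team 39/196 = 19.9%, Team Alpha 54/205 = 26.3% → Team Alpha
P2: the Product team 55/196 = 28.1%, Team Alpha 40/108 = 37.0% → Team Alpha
Overall: the Product team 143/790 = 18.1%, Team Alpha 248/1081 = 22.9% → Team Alpha
Team Alpha wins overall and in every ticket group — no reversal.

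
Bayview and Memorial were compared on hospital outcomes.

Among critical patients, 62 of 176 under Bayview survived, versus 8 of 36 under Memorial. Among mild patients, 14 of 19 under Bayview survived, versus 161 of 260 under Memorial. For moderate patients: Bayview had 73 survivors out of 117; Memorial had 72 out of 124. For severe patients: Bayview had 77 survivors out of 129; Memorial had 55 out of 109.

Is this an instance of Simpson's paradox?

Critical: Bayview 62/176 = 35.2%, Memorial 8/36 = 22.2% → Bayview
Mild: Bayview 14/19 = 73.7%, Memorial 161/260 = 61.9% → Bayview
Moderate: Bayview 73/117 = 62.4%, Memorial 72/124 = 58.1% → Bayview
Severe: Bayview 77/129 = 59.7%, Memorial 55/109 = 50.5% → Bayview
Overall: Bayview 226/441 = 51.2%, Memorial 296/529 = 56.0% → Memorial
Bayview wins each case group but Memorial wins overall — the comparison reverses. Bayview's patients skew toward critical, which has a lower base rate.

Yes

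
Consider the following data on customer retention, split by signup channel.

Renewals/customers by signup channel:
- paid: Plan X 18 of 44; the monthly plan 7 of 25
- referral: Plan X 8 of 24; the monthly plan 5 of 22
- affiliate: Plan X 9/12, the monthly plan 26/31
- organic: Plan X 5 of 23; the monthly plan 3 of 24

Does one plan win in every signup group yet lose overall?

No

Paid: Plan X 18/44 = 40.9%, the monthly plan 7/25 = 28.0% → Plan X
Referral: Plan X 8/24 = 33.3%, the monthly plan 5/22 = 22.7% → Plan X
Affiliate: Plan X 9/12 = 75.0%, the monthly plan 26/31 = 83.9% → the monthly plan
Organic: Plan X 5/23 = 21.7%, the monthly plan 3/24 = 12.5% → Plan X
Overall: Plan X 40/103 = 38.8%, the monthly plan 41/102 = 40.2% → the monthly plan
Neither sweeps: Plan X wins 3 of 4 groups, the monthly plan wins 1. The monthly plan wins overall but not every group — no Simpson reversal.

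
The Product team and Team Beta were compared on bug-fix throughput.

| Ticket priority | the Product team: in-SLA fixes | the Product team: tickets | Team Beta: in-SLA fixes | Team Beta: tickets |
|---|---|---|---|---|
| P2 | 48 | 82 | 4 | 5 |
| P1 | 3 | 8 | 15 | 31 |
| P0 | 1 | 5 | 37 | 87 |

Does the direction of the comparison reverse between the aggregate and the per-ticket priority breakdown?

Yes

P2: the Product team 48/82 = 58.5%, Team Beta 4/5 = 80.0% → Team Beta
P1: the Product team 3/8 = 37.5%, Team Beta 15/31 = 48.4% → Team Beta
P0: the Product team 1/5 = 20.0%, Team Beta 37/87 = 42.5% → Team Beta
Overall: the Product team 52/95 = 54.7%, Team Beta 56/123 = 45.5% → the Product team
Team Beta wins each ticket group but the Product team wins overall — the comparison reverses. Team Beta's tickets skew toward P0, which has a lower base rate.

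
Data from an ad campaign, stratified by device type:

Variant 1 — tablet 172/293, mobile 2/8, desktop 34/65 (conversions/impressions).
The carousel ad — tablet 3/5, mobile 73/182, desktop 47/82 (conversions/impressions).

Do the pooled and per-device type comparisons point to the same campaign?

Tablet: Variant 1 172/293 = 58.7%, the carousel ad 3/5 = 60.0% → the carousel ad
Mobile: Variant 1 2/8 = 25.0%, the carousel ad 73/182 = 40.1% → the carousel ad
Desktop: Variant 1 34/65 = 52.3%, the carousel ad 47/82 = 57.3% → the carousel ad
Overall: Variant 1 208/366 = 56.8%, the carousel ad 123/269 = 45.7% → Variant 1
The carousel ad wins each device group but Variant 1 wins overall — the comparison reverses. The carousel ad's impressions skew toward mobile, which has a lower base rate.

No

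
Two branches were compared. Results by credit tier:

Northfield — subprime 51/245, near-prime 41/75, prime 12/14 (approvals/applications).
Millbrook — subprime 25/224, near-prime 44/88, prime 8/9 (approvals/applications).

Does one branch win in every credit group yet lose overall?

Subprime: Northfield 51/245 = 20.8%, Millbrook 25/224 = 11.2% → Northfield
Near-prime: Northfield 41/75 = 54.7%, Millbrook 44/88 = 50.0% → Northfield
Prime: Northfield 12/14 = 85.7%, Millbrook 8/9 = 88.9% → Millbrook
Overall: Northfield 104/334 = 31.1%, Millbrook 77/321 = 24.0% → Northfield
Neither sweeps: Northfield wins 2 of 3 groups, Millbrook wins 1. Northfield wins overall but not every group — no Simpson reversal.

No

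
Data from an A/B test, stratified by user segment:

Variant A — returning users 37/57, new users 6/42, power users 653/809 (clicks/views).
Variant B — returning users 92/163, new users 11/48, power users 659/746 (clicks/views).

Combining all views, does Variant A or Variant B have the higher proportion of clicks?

Variant B

Returning users: Variant A 37/57 = 64.9%, Variant B 92/163 = 56.4% → Variant A
New users: Variant A 6/42 = 14.3%, Variant B 11/48 = 22.9% → Variant B
Power users: Variant A 653/809 = 80.7%, Variant B 659/746 = 88.3% → Variant B
Overall: Variant A 696/908 = 76.7%, Variant B 762/957 = 79.6% → Variant B
(Neither sweeps every user group, but Variant B has the higher pooled rate.)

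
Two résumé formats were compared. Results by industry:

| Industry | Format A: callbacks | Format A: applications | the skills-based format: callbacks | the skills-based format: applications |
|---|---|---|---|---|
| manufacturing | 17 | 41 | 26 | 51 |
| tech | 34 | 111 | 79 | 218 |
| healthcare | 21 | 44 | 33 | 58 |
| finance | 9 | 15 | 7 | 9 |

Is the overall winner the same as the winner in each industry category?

Yes

Manufacturing: Format A 17/41 = 41.5%, the skills-based format 26/51 = 51.0% → the skills-based format
Tech: Format A 34/111 = 30.6%, the skills-based format 79/218 = 36.2% → the skills-based format
Healthcare: Format A 21/44 = 47.7%, the skills-based format 33/58 = 56.9% → the skills-based format
Finance: Format A 9/15 = 60.0%, the skills-based format 7/9 = 77.8% → the skills-based format
Overall: Format A 81/211 = 38.4%, the skills-based format 145/336 = 43.2% → the skills-based format
The skills-based format wins overall and in every industry group — no reversal.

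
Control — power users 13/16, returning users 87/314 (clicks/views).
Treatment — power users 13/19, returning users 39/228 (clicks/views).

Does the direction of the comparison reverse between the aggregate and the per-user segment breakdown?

No

Power users: Control 13/16 = 81.2%, Treatment 13/19 = 68.4% → Control
Returning users: Control 87/314 = 27.7%, Treatment 39/228 = 17.1% → Control
Overall: Control 100/330 = 30.3%, Treatment 52/247 = 21.1% → Control
Control wins overall and in every user group — no reversal.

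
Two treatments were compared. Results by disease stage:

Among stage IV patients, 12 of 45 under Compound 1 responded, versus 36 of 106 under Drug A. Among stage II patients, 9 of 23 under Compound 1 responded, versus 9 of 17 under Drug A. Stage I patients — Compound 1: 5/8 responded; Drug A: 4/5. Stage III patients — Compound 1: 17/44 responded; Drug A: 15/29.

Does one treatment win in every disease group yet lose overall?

Stage IV: Compound 1 12/45 = 26.7%, Drug A 36/106 = 34.0% → Drug A
Stage II: Compound 1 9/23 = 39.1%, Drug A 9/17 = 52.9% → Drug A
Stage I: Compound 1 5/8 = 62.5%, Drug A 4/5 = 80.0% → Drug A
Stage III: Compound 1 17/44 = 38.6%, Drug A 15/29 = 51.7% → Drug A
Overall: Compound 1 43/120 = 35.8%, Drug A 64/157 = 40.8% → Drug A
Drug A wins overall and in every disease group — no reversal.

No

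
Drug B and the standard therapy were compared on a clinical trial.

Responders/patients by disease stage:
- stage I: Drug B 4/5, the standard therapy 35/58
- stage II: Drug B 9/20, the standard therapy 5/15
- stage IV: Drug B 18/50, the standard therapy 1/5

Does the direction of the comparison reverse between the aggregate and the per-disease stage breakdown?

Yes

Stage I: Drug B 4/5 = 80.0%, the standard therapy 35/58 = 60.3% → Drug B
Stage II: Drug B 9/20 = 45.0%, the standard therapy 5/15 = 33.3% → Drug B
Stage IV: Drug B 18/50 = 36.0%, the standard therapy 1/5 = 20.0% → Drug B
Overall: Drug B 31/75 = 41.3%, the standard therapy 41/78 = 52.6% → the standard therapy
Drug B wins each disease group but the standard therapy wins overall — the comparison reverses. Drug B's patients skew toward stage IV, which has a lower base rate.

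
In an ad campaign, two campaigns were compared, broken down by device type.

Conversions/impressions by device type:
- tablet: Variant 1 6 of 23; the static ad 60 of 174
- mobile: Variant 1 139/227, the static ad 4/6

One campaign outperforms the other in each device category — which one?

Tablet: Variant 1 6/23 = 26.1%, the static ad 60/174 = 34.5% → the static ad
Mobile: Variant 1 139/227 = 61.2%, the static ad 4/6 = 66.7% → the static ad
The static ad has the higher rate in both groups.

the static ad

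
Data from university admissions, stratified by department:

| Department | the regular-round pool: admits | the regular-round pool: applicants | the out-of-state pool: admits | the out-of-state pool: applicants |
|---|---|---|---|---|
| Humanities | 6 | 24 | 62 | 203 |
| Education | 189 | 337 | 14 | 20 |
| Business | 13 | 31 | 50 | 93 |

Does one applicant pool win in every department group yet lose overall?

Yes

Humanities: the regular-round pool 6/24 = 25.0%, the out-of-state pool 62/203 = 30.5% → the out-of-state pool
Education: the regular-round pool 189/337 = 56.1%, the out-of-state pool 14/20 = 70.0% → the out-of-state pool
Business: the regular-round pool 13/31 = 41.9%, the out-of-state pool 50/93 = 53.8% → the out-of-state pool
Overall: the regular-round pool 208/392 = 53.1%, the out-of-state pool 126/316 = 39.9% → the regular-round pool
The out-of-state pool wins each department group but the regular-round pool wins overall — the comparison reverses. The out-of-state pool's applicants skew toward Humanities, which has a lower base rate.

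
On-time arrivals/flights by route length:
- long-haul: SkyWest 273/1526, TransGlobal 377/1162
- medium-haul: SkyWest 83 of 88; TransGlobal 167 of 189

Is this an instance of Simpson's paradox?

Long-haul: SkyWest 273/1526 = 17.9%, TransGlobal 377/1162 = 32.4% → TransGlobal
Medium-haul: SkyWest 83/88 = 94.3%, TransGlobal 167/189 = 88.4% → SkyWest
Overall: SkyWest 356/1614 = 22.1%, TransGlobal 544/1351 = 40.3% → TransGlobal
Neither sweeps: SkyWest wins 1 of 2 groups, TransGlobal wins 1. TransGlobal wins overall but not every group — no Simpson reversal.

No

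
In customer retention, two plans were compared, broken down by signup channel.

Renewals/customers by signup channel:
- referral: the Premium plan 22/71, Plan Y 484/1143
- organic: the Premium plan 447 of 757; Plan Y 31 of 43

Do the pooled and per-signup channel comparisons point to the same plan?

No

Referral: the Premium plan 22/71 = 31.0%, Plan Y 484/1143 = 42.3% → Plan Y
Organic: the Premium plan 447/757 = 59.0%, Plan Y 31/43 = 72.1% → Plan Y
Overall: the Premium plan 469/828 = 56.6%, Plan Y 515/1186 = 43.4% → the Premium plan
Plan Y wins each signup group but the Premium plan wins overall — the comparison reverses. Plan Y's customers skew toward referral, which has a lower base rate.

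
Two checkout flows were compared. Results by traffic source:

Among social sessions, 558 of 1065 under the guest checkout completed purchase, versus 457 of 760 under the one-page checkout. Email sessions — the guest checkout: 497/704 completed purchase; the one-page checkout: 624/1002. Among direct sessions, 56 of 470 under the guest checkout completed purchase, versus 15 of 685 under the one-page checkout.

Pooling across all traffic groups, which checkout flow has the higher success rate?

the guest checkout

Social: the guest checkout 558/1065 = 52.4%, the one-page checkout 457/760 = 60.1% → the one-page checkout
Email: the guest checkout 497/704 = 70.6%, the one-page checkout 624/1002 = 62.3% → the guest checkout
Direct: the guest checkout 56/470 = 11.9%, the one-page checkout 15/685 = 2.2% → the guest checkout
Overall: the guest checkout 1111/2239 = 49.6%, the one-page checkout 1096/2447 = 44.8% → the guest checkout
(Neither sweeps every traffic group, but the guest checkout has the higher pooled rate.)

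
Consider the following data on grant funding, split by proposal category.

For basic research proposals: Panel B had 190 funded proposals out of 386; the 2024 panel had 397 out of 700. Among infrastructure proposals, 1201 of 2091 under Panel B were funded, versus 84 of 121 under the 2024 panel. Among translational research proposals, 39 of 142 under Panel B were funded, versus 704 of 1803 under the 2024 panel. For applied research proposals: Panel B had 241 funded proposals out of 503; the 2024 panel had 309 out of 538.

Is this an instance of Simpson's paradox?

Basic research: Panel B 190/386 = 49.2%, the 2024 panel 397/700 = 56.7% → the 2024 panel
Infrastructure: Panel B 1201/2091 = 57.4%, the 2024 panel 84/121 = 69.4% → the 2024 panel
Translational research: Panel B 39/142 = 27.5%, the 2024 panel 704/1803 = 39.0% → the 2024 panel
Applied research: Panel B 241/503 = 47.9%, the 2024 panel 309/538 = 57.4% → the 2024 panel
Overall: Panel B 1671/3122 = 53.5%, the 2024 panel 1494/3162 = 47.2% → Panel B
The 2024 panel wins each proposal group but Panel B wins overall — the comparison reverses. The 2024 panel's proposals skew toward translational research, which has a lower base rate.

Yes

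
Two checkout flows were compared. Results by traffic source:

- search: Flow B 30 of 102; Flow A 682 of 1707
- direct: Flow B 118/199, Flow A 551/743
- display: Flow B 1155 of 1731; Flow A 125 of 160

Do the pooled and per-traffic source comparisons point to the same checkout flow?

Search: Flow B 30/102 = 29.4%, Flow A 682/1707 = 40.0% → Flow A
Direct: Flow B 118/199 = 59.3%, Flow A 551/743 = 74.2% → Flow A
Display: Flow B 1155/1731 = 66.7%, Flow A 125/160 = 78.1% → Flow A
Overall: Flow B 1303/2032 = 64.1%, Flow A 1358/2610 = 52.0% → Flow B
Flow A wins each traffic group but Flow B wins overall — the comparison reverses. Flow A's sessions skew toward search, which has a lower base rate.

No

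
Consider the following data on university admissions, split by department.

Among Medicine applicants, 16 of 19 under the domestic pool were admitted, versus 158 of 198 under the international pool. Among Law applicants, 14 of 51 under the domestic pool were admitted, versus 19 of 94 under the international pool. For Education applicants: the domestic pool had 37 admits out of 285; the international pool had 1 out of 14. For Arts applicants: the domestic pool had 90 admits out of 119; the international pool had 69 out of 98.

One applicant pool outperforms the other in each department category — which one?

the domestic pool

Medicine: the domestic pool 16/19 = 84.2%, the international pool 158/198 = 79.8% → the domestic pool
Law: the domestic pool 14/51 = 27.5%, the international pool 19/94 = 20.2% → the domestic pool
Education: the domestic pool 37/285 = 13.0%, the international pool 1/14 = 7.1% → the domestic pool
Arts: the domestic pool 90/119 = 75.6%, the international pool 69/98 = 70.4% → the domestic pool
The domestic pool has the higher rate in all 4 groups.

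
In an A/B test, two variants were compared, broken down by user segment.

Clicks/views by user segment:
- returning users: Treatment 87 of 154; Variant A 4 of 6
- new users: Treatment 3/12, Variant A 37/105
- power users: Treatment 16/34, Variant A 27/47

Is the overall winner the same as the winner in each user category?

No

Returning users: Treatment 87/154 = 56.5%, Variant A 4/6 = 66.7% → Variant A
New users: Treatment 3/12 = 25.0%, Variant A 37/105 = 35.2% → Variant A
Power users: Treatment 16/34 = 47.1%, Variant A 27/47 = 57.4% → Variant A
Overall: Treatment 106/200 = 53.0%, Variant A 68/158 = 43.0% → Treatment
Variant A wins each user group but Treatment wins overall — the comparison reverses. Variant A's views skew toward new users, which has a lower base rate.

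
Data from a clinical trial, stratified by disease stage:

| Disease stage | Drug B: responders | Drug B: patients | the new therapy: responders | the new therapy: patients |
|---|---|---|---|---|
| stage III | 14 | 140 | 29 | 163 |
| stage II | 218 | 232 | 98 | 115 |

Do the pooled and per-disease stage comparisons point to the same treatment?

No

Stage III: Drug B 14/140 = 10.0%, the new therapy 29/163 = 17.8% → the new therapy
Stage II: Drug B 218/232 = 94.0%, the new therapy 98/115 = 85.2% → Drug B
Overall: Drug B 232/372 = 62.4%, the new therapy 127/278 = 45.7% → Drug B
Neither sweeps: Drug B wins 1 of 2 groups, the new therapy wins 1. Drug B wins overall but not every group — no Simpson reversal.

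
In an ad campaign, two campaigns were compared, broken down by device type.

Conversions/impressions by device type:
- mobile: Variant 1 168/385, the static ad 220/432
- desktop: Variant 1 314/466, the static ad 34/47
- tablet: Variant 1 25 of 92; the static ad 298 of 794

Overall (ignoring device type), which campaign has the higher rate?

Mobile: Variant 1 168/385 = 43.6%, the static ad 220/432 = 50.9% → the static ad
Desktop: Variant 1 314/466 = 67.4%, the static ad 34/47 = 72.3% → the static ad
Tablet: Variant 1 25/92 = 27.2%, the static ad 298/794 = 37.5% → the static ad
Overall: Variant 1 507/943 = 53.8%, the static ad 552/1273 = 43.4% → Variant 1
(The static ad wins every device group but Variant 1 wins overall — the static ad's impressions skew toward the low-rate tablet group.)

Variant 1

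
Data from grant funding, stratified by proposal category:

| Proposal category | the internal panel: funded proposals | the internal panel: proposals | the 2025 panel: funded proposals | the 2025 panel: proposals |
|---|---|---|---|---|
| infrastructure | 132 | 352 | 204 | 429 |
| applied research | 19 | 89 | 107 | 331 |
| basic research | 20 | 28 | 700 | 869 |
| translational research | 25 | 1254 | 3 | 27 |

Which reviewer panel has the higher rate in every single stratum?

Infrastructure: the internal panel 132/352 = 37.5%, the 2025 panel 204/429 = 47.6% → the 2025 panel
Applied research: the internal panel 19/89 = 21.3%, the 2025 panel 107/331 = 32.3% → the 2025 panel
Basic research: the internal panel 20/28 = 71.4%, the 2025 panel 700/869 = 80.6% → the 2025 panel
Translational research: the internal panel 25/1254 = 2.0%, the 2025 panel 3/27 = 11.1% → the 2025 panel
The 2025 panel has the higher rate in all 4 groups.

the 2025 panel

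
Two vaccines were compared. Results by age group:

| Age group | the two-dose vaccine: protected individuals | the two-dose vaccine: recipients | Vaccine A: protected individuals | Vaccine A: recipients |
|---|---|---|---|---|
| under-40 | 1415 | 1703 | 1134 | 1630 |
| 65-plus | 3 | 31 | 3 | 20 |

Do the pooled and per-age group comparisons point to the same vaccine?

Under-40: the two-dose vaccine 1415/1703 = 83.1%, Vaccine A 1134/1630 = 69.6% → the two-dose vaccine
65-plus: the two-dose vaccine 3/31 = 9.7%, Vaccine A 3/20 = 15.0% → Vaccine A
Overall: the two-dose vaccine 1418/1734 = 81.8%, Vaccine A 1137/1650 = 68.9% → the two-dose vaccine
Neither sweeps: the two-dose vaccine wins 1 of 2 groups, Vaccine A wins 1. The two-dose vaccine wins overall but not every group — no Simpson reversal.

No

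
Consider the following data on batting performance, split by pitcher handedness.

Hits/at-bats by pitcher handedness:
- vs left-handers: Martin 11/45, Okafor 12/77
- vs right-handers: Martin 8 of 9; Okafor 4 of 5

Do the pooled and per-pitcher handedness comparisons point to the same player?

Vs left-handers: Martin 11/45 = 24.4%, Okafor 12/77 = 15.6% → Martin
Vs right-handers: Martin 8/9 = 88.9%, Okafor 4/5 = 80.0% → Martin
Overall: Martin 19/54 = 35.2%, Okafor 16/82 = 19.5% → Martin
Martin wins overall and in every pitcher group — no reversal.

Yes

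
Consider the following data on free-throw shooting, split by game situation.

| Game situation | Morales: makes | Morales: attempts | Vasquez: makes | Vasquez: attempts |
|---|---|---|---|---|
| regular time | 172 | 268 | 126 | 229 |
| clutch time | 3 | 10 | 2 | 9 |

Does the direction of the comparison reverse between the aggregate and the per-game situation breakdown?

No

Regular time: Morales 172/268 = 64.2%, Vasquez 126/229 = 55.0% → Morales
Clutch time: Morales 3/10 = 30.0%, Vasquez 2/9 = 22.2% → Morales
Overall: Morales 175/278 = 62.9%, Vasquez 128/238 = 53.8% → Morales
Morales wins overall and in every game group — no reversal.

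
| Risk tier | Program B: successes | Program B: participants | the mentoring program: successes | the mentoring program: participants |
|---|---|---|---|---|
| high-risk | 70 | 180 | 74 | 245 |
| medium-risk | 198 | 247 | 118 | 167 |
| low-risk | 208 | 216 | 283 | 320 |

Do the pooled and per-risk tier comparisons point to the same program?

Yes

High-risk: Program B 70/180 = 38.9%, the mentoring program 74/245 = 30.2% → Program B
Medium-risk: Program B 198/247 = 80.2%, the mentoring program 118/167 = 70.7% → Program B
Low-risk: Program B 208/216 = 96.3%, the mentoring program 283/320 = 88.4% → Program B
Overall: Program B 476/643 = 74.0%, the mentoring program 475/732 = 64.9% → Program B
Program B wins overall and in every risk group — no reversal.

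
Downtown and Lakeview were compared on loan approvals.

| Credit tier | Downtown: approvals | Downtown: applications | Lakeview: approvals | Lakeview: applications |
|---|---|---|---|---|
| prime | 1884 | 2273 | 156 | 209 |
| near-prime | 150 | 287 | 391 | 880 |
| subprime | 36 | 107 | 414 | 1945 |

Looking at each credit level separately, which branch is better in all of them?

Prime: Downtown 1884/2273 = 82.9%, Lakeview 156/209 = 74.6% → Downtown
Near-prime: Downtown 150/287 = 52.3%, Lakeview 391/880 = 44.4% → Downtown
Subprime: Downtown 36/107 = 33.6%, Lakeview 414/1945 = 21.3% → Downtown
Downtown has the higher rate in all 3 groups.

Downtown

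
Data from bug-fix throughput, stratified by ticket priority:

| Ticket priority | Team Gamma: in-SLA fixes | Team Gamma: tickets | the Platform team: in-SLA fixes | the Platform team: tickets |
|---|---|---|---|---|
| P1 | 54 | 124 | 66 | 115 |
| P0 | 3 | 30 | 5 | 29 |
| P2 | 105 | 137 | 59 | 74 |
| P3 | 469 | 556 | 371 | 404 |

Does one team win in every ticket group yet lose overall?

P1: Team Gamma 54/124 = 43.5%, the Platform team 66/115 = 57.4% → the Platform team
P0: Team Gamma 3/30 = 10.0%, the Platform team 5/29 = 17.2% → the Platform team
P2: Team Gamma 105/137 = 76.6%, the Platform team 59/74 = 79.7% → the Platform team
P3: Team Gamma 469/556 = 84.4%, the Platform team 371/404 = 91.8% → the Platform team
Overall: Team Gamma 631/847 = 74.5%, the Platform team 501/622 = 80.5% → the Platform team
The Platform team wins overall and in every ticket group — no reversal.

No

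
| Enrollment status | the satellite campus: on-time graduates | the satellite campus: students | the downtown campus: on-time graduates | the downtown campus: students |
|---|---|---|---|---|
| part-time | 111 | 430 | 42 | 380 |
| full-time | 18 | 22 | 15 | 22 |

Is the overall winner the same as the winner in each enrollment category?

Yes

Part-time: the satellite campus 111/430 = 25.8%, the downtown campus 42/380 = 11.1% → the satellite campus
Full-time: the satellite campus 18/22 = 81.8%, the downtown campus 15/22 = 68.2% → the satellite campus
Overall: the satellite campus 129/452 = 28.5%, the downtown campus 57/402 = 14.2% → the satellite campus
The satellite campus wins overall and in every enrollment group — no reversal.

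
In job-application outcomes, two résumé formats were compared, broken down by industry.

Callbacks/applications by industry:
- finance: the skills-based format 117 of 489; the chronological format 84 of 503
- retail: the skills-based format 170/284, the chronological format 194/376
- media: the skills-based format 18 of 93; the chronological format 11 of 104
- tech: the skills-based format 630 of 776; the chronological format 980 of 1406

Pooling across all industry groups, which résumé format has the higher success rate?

Finance: the skills-based format 117/489 = 23.9%, the chronological format 84/503 = 16.7% → the skills-based format
Retail: the skills-based format 170/284 = 59.9%, the chronological format 194/376 = 51.6% → the skills-based format
Media: the skills-based format 18/93 = 19.4%, the chronological format 11/104 = 10.6% → the skills-based format
Tech: the skills-based format 630/776 = 81.2%, the chronological format 980/1406 = 69.7% → the skills-based format
Overall: the skills-based format 935/1642 = 56.9%, the chronological format 1269/2389 = 53.1% → the skills-based format

the skills-based format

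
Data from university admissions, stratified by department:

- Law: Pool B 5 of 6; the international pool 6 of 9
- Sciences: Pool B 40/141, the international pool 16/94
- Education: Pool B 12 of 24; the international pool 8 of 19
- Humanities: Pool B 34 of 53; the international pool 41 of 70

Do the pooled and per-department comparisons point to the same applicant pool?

Law: Pool B 5/6 = 83.3%, the international pool 6/9 = 66.7% → Pool B
Sciences: Pool B 40/141 = 28.4%, the international pool 16/94 = 17.0% → Pool B
Education: Pool B 12/24 = 50.0%, the international pool 8/19 = 42.1% → Pool B
Humanities: Pool B 34/53 = 64.2%, the international pool 41/70 = 58.6% → Pool B
Overall: Pool B 91/224 = 40.6%, the international pool 71/192 = 37.0% → Pool B
Pool B wins overall and in every department group — no reversal.

Yes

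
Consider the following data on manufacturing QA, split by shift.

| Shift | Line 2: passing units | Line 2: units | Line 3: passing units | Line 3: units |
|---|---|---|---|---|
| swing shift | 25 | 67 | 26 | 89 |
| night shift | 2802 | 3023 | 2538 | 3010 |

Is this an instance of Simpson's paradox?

No

Swing shift: Line 2 25/67 = 37.3%, Line 3 26/89 = 29.2% → Line 2
Night shift: Line 2 2802/3023 = 92.7%, Line 3 2538/3010 = 84.3% → Line 2
Overall: Line 2 2827/3090 = 91.5%, Line 3 2564/3099 = 82.7% → Line 2
Line 2 wins overall and in every shift group — no reversal.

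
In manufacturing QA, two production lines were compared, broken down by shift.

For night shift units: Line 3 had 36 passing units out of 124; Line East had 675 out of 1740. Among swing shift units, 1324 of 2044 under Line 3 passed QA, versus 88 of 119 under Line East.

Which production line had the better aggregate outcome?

Line 3

Night shift: Line 3 36/124 = 29.0%, Line East 675/1740 = 38.8% → Line East
Swing shift: Line 3 1324/2044 = 64.8%, Line East 88/119 = 73.9% → Line East
Overall: Line 3 1360/2168 = 62.7%, Line East 763/1859 = 41.0% → Line 3
(Line East wins every shift group but Line 3 wins overall — Line East's units skew toward the low-rate night shift group.)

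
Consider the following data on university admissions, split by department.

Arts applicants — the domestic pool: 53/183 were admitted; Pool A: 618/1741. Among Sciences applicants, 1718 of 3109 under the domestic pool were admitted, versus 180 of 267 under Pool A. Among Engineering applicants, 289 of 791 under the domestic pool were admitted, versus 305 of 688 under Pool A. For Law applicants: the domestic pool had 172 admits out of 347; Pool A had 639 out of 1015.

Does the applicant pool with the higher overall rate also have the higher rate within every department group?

Arts: the domestic pool 53/183 = 29.0%, Pool A 618/1741 = 35.5% → Pool A
Sciences: the domestic pool 1718/3109 = 55.3%, Pool A 180/267 = 67.4% → Pool A
Engineering: the domestic pool 289/791 = 36.5%, Pool A 305/688 = 44.3% → Pool A
Law: the domestic pool 172/347 = 49.6%, Pool A 639/1015 = 63.0% → Pool A
Overall: the domestic pool 2232/4430 = 50.4%, Pool A 1742/3711 = 46.9% → the domestic pool
Pool A wins each department group but the domestic pool wins overall — the comparison reverses. Pool A's applicants skew toward Arts, which has a lower base rate.

No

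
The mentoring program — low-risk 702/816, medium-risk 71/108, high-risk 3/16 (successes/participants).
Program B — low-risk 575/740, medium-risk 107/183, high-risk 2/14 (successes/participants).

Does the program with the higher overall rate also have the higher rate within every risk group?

Low-risk: the mentoring program 702/816 = 86.0%, Program B 575/740 = 77.7% → the mentoring program
Medium-risk: the mentoring program 71/108 = 65.7%, Program B 107/183 = 58.5% → the mentoring program
High-risk: the mentoring program 3/16 = 18.8%, Program B 2/14 = 14.3% → the mentoring program
Overall: the mentoring program 776/940 = 82.6%, Program B 684/937 = 73.0% → the mentoring program
The mentoring program wins overall and in every risk group — no reversal.

Yes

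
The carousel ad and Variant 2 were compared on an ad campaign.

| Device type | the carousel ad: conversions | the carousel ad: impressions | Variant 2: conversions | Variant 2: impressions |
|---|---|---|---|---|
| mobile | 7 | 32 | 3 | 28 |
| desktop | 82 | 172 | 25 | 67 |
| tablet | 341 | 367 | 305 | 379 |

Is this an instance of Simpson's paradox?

No

Mobile: the carousel ad 7/32 = 21.9%, Variant 2 3/28 = 10.7% → the carousel ad
Desktop: the carousel ad 82/172 = 47.7%, Variant 2 25/67 = 37.3% → the carousel ad
Tablet: the carousel ad 341/367 = 92.9%, Variant 2 305/379 = 80.5% → the carousel ad
Overall: the carousel ad 430/571 = 75.3%, Variant 2 333/474 = 70.3% → the carousel ad
The carousel ad wins overall and in every device group — no reversal.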